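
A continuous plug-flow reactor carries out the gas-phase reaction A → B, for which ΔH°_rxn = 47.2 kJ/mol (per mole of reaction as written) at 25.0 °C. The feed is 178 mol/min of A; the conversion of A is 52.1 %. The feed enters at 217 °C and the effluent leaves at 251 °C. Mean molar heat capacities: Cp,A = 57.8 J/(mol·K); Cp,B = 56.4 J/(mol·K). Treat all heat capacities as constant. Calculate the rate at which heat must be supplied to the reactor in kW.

Extent of reaction ξ = 0.521 × 178 = 92.738 mol/min
Reaction term: ξ·ΔH°_rxn = 92.738 × 47.2 = 4377.2 kJ/min
Sensible, feed 217→25 °C: -1975.4 kJ/min
Outlet flows (mol/min): A 85.262, B 92.738
Sensible, products 25→251 °C: 2295.8 kJ/min
Q = ΔH = 4697.7 kJ/min = 78.295 kW
Heat supplied = 78.295 kW

Q_in = 78.3 kW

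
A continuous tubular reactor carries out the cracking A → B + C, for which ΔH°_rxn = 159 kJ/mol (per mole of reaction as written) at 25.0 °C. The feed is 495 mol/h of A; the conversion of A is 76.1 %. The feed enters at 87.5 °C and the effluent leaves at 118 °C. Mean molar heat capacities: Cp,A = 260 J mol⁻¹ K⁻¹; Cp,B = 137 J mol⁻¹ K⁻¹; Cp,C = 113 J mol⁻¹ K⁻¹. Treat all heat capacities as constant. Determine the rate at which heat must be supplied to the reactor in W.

Extent of reaction ξ = 0.761 × 495 = 376.69 mol/h
Reaction term: ξ·ΔH°_rxn = 376.69 × 159 = 59895 kJ/h
Sensible, feed 87.5→25 °C: -8043.8 kJ/h
Outlet flows (mol/h): A 118.31, B 376.69, C 376.69
Sensible, products 25→118 °C: 11619 kJ/h
Q = ΔH = 63470 kJ/h = 17.63 kW
Heat supplied = 17630 W

Q_in = 17600 W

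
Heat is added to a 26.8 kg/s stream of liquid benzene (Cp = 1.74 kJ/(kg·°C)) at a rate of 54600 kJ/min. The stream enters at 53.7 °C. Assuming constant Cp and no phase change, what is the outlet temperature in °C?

T_out = 73.2 °C

Q = 54600 kJ/min = 910 kJ/s
ΔT = Q/(ṁ·Cp) = 910/(26.8×1.74) = 19.514 K
T_out = 53.7 + 19.514 = 73.214 °C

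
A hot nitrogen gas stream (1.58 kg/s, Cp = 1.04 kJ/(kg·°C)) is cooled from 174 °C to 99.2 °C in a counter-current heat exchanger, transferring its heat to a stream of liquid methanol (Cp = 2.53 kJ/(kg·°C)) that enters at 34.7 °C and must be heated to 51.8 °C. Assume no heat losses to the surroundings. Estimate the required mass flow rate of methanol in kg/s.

Heat released by hot stream: Q = 1.58 × 1.04 × (174 − 99.2) = 122.91 kJ/s
Energy balance on cold side (adiabatic exchanger): Q = ṁ_c·Cp_c·(T_c,out − T_c,in)
ṁ_c = 122.91 / [2.53 × (51.8 − 34.7)] = 2.841 kg/s

ṁ_c = 2.84 kg/s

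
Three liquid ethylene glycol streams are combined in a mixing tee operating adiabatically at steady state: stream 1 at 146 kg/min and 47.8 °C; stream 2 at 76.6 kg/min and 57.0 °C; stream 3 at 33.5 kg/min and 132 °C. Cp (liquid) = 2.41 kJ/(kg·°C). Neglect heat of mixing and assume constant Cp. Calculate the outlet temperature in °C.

T_out = 61.6 °C

No heat crosses the boundary, so H_out = H_in.
T_out = Σ ṁᵢCp,ᵢTᵢ / Σ ṁᵢCp,ᵢ
      = 37998 / 617.2 = 61.566 °C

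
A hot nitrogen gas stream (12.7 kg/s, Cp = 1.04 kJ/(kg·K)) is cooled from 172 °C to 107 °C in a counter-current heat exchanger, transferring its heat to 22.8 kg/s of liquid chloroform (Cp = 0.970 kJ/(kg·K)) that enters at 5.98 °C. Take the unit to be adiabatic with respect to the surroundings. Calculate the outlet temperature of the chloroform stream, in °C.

Heat released by hot stream: Q = 12.7 × 1.04 × (172 − 107) = 858.52 kJ/s
Energy balance on cold side (adiabatic exchanger): Q = ṁ_c·Cp_c·(T_c,out − T_c,in)
T_c,out = 5.98 + 858.52/(22.8 × 0.970) = 44.799 °C

T_c,out = 44.8 °C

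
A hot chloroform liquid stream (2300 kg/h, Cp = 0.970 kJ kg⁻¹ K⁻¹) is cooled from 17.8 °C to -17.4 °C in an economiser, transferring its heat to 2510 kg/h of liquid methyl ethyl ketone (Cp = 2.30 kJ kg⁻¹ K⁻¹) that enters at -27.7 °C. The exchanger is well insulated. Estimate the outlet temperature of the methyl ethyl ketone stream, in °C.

Heat released by hot stream: Q = 2300 × 0.970 × (17.8 − -17.4) = 78531 kJ/h
Energy balance on cold side (adiabatic exchanger): Q = ṁ_c·Cp_c·(T_c,out − T_c,in)
T_c,out = -27.7 + 78531/(2510 × 2.30) = -14.097 °C

T_c,out = -14.1 °C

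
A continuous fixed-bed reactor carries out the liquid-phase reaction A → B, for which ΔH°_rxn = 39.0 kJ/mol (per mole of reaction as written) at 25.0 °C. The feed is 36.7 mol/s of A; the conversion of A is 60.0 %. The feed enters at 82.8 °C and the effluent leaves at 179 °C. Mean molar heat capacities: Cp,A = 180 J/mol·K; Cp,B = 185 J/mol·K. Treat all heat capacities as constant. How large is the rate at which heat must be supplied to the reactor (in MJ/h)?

Extent of reaction ξ = 0.600 × 36.7 = 22.02 mol/s
Reaction term: ξ·ΔH°_rxn = 22.02 × 39.0 = 858.78 kJ/s
Sensible, feed 82.8→25 °C: -381.83 kJ/s
Outlet flows (mol/s): A 14.68, B 22.02
Sensible, products 25→179 °C: 1034.3 kJ/s
Q = ΔH = 1511.2 kJ/s = 1511.2 kW
Heat supplied = 5440.4 MJ/h

Q_in = 5440 MJ/h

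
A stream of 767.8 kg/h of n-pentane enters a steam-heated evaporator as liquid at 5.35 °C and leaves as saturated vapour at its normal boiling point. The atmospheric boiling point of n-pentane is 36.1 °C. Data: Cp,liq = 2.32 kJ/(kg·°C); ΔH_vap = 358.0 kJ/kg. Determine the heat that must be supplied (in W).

Q = 91600 W

liquid 5.35→36.1 °C: 71.34 kJ/kg
vaporisation at 36.1 °C: 358 kJ/kg
Δh = 71.34 + 358 = 429.34 kJ/kg
Q = ṁ·Δh = 767.8 kg/h × 429.34 kJ/kg = 329650 kJ/h
|Q| = 91.569 kW = 91569 W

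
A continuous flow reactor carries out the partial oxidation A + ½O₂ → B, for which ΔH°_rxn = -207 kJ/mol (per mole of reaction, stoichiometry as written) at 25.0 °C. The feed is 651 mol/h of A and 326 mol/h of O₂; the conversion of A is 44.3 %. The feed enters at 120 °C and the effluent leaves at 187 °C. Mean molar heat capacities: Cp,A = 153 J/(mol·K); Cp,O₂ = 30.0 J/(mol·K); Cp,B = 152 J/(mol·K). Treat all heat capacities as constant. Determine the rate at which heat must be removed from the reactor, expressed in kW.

Q_out = 14.8 kW

Extent of reaction ξ = 0.443 × 651 = 288.39 mol/h
Reaction term: ξ·ΔH°_rxn = 288.39 × -207 = -59697 kJ/h
Sensible, feed 120→25 °C: -10391 kJ/h
Outlet flows (mol/h): A 362.61, O₂ 181.8, B 288.39
Sensible, products 25→187 °C: 16973 kJ/h
Q = ΔH = -53116 kJ/h = -14.755 kW
Heat removed = 14.755 kW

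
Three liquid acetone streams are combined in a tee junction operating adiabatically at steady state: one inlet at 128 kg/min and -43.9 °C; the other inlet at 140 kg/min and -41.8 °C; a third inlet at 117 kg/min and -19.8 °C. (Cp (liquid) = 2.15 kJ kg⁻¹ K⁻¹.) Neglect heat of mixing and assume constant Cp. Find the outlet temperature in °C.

No heat crosses the boundary, so H_out = H_in.
Σ ṁᵢCp,ᵢTᵢ = 128×2.15×-43.9 + 140×2.15×-41.8 + 117×2.15×-19.8 = -29644
Σ ṁᵢCp,ᵢ = 128×2.15 + 140×2.15 + 117×2.15 = 827.75
T_out = -29644 / 827.75 = -35.812 °C

T_out = -35.8 °C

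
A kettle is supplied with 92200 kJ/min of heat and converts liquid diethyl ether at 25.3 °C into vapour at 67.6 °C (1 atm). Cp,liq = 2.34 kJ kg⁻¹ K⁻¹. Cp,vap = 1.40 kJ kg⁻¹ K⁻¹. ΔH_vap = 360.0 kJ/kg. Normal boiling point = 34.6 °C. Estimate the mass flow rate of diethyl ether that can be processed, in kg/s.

Δh = 2.34×(34.6−25.3) + 360.0 + 1.40×(67.6−34.6) = 427.96 kJ/kg
Q = 92200 kJ/min = 1536.7 kJ/s = 1536.7 kJ/s
ṁ = Q/Δh = 1536.7 / 427.96 = 3.5907 kg/s

ṁ = 3.59 kg/s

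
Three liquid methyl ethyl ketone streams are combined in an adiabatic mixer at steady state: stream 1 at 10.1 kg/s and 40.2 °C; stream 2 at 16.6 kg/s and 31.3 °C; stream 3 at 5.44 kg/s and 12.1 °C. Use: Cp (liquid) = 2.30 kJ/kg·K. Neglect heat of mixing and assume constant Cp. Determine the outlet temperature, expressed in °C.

T_out = 30.8 °C

Adiabatic, steady state ⇒ Σ ṁᵢCp,ᵢ(T_out − Tᵢ) = 0
Σ ṁᵢCp,ᵢTᵢ = 10.1×2.30×40.2 + 16.6×2.30×31.3 + 5.44×2.30×12.1 = 2280.3
Σ ṁᵢCp,ᵢ = 10.1×2.30 + 16.6×2.30 + 5.44×2.30 = 73.922
T_out = 2280.3 / 73.922 = 30.847 °C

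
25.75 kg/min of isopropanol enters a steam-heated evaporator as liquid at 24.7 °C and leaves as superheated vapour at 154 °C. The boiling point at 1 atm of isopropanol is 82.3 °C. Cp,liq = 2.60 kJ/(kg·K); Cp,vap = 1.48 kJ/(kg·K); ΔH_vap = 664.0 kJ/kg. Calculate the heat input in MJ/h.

Q = 1420 MJ/h

liquid 24.7→82.3 °C: 149.76 kJ/kg
vaporisation at 82.3 °C: 664 kJ/kg
vapour 82.3→154 °C: 106.12 kJ/kg
Δh = 149.76 + 664 + 106.12 = 919.88 kJ/kg
Q = ṁ·Δh = 25.75 kg/min × 919.88 kJ/kg = 23687 kJ/min
|Q| = 394.78 kW = 1421.2 MJ/h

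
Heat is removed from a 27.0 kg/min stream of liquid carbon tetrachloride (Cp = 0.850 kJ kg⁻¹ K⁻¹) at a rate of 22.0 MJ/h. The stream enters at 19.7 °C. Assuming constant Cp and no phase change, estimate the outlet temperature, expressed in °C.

T_out = 3.72 °C

Q = 22.0 MJ/h = 366.67 kJ/min
ΔT = Q/(ṁ·Cp) = 366.67/(27.0×0.850) = 15.977 K
T_out = 19.7 − 15.977 = 3.7232 °C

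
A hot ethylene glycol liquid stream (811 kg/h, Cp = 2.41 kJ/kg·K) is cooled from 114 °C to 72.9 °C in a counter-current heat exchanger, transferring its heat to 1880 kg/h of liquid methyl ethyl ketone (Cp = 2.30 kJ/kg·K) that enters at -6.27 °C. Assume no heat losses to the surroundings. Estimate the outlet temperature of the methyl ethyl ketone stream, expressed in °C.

Heat released by hot stream: Q = 811 × 2.41 × (114 − 72.9) = 80330 kJ/h
Energy balance on cold side (adiabatic exchanger): Q = ṁ_c·Cp_c·(T_c,out − T_c,in)
T_c,out = -6.27 + 80330/(1880 × 2.30) = 12.308 °C

T_c,out = 12.3 °C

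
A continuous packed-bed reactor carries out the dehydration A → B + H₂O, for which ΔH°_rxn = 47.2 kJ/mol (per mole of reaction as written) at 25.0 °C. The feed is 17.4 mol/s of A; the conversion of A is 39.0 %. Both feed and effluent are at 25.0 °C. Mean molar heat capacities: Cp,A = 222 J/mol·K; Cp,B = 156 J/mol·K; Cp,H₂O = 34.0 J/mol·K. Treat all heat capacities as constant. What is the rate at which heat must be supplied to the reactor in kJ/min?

Extent of reaction ξ = 0.390 × 17.4 = 6.786 mol/s
Reaction term: ξ·ΔH°_rxn = 6.786 × 47.2 = 320.3 kJ/s
Q = ΔH = 320.3 kJ/s = 320.3 kW
Heat supplied = 19218 kJ/min

Q_in = 19200 kJ/min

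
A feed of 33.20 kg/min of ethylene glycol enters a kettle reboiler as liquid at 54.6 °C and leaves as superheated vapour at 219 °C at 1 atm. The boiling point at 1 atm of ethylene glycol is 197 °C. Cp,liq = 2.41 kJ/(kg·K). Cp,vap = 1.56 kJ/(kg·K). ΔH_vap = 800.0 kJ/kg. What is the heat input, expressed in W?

Q = 652000 W

liquid 54.6→197 °C: 343.18 kJ/kg
vaporisation at 197 °C: 800 kJ/kg
vapour 197→219 °C: 34.32 kJ/kg
Δh = 343.18 + 800 + 34.32 = 1177.5 kJ/kg
Q = ṁ·Δh = 33.20 kg/min × 1177.5 kJ/kg = 39093 kJ/min
|Q| = 651.55 kW = 651550 W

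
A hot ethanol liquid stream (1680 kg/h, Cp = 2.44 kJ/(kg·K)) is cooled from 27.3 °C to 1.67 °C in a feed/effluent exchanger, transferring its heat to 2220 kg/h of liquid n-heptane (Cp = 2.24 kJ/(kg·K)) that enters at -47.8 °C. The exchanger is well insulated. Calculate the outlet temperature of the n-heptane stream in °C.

Heat released by hot stream: Q = 1680 × 2.44 × (27.3 − 1.67) = 105060 kJ/h
Energy balance on cold side (adiabatic exchanger): Q = ṁ_c·Cp_c·(T_c,out − T_c,in)
T_c,out = -47.8 + 105060/(2220 × 2.24) = -26.673 °C

T_c,out = -26.7 °C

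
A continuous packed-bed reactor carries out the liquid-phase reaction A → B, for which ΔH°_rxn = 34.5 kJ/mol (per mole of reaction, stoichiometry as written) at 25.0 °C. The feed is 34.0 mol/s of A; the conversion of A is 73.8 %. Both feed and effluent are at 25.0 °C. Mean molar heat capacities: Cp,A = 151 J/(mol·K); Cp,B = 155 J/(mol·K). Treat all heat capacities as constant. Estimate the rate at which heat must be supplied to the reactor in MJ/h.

Q_in = 3120 MJ/h

Extent of reaction ξ = 0.738 × 34.0 = 25.092 mol/s
Reaction term: ξ·ΔH°_rxn = 25.092 × 34.5 = 865.67 kJ/s
Q = ΔH = 865.67 kJ/s = 865.67 kW
Heat supplied = 3116.4 MJ/h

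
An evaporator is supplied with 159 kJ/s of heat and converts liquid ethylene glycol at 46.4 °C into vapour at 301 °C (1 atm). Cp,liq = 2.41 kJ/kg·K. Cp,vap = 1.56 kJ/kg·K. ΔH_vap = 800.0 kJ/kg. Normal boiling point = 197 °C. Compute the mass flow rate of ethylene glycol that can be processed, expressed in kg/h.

ṁ = 432 kg/h

Δh = 2.41×(197−46.4) + 800.0 + 1.56×(301−197) = 1325.2 kJ/kg
Q = 159 kJ/s = 159 kJ/s = 572400 kJ/h
ṁ = Q/Δh = 572400 / 1325.2 = 431.94 kg/h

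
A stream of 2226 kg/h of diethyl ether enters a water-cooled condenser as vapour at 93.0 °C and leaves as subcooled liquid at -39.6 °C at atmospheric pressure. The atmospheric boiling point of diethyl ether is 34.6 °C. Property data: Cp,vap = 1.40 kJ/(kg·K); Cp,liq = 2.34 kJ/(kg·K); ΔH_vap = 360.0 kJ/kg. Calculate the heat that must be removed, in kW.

vapour 93.0→34.6 °C: -81.76 kJ/kg
condensation at 34.6 °C: -360 kJ/kg
liquid 34.6→-39.6 °C: -173.63 kJ/kg
Δh = -81.76 + -360 + -173.63 = -615.39 kJ/kg
Q = ṁ·Δh = 2226 kg/h × -615.39 kJ/kg = -1.3699e+06 kJ/h
|Q| = 380.51 kW

Q_c = 381 kW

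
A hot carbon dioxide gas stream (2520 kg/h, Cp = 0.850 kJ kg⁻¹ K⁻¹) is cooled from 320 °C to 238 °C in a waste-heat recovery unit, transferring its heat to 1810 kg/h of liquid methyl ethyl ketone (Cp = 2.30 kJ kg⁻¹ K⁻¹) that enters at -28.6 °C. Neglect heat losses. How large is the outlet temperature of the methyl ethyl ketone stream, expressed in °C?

T_c,out = 13.6 °C

Heat released by hot stream: Q = 2520 × 0.850 × (320 − 238) = 175640 kJ/h
Energy balance on cold side (adiabatic exchanger): Q = ṁ_c·Cp_c·(T_c,out − T_c,in)
T_c,out = -28.6 + 175640/(1810 × 2.30) = 13.592 °C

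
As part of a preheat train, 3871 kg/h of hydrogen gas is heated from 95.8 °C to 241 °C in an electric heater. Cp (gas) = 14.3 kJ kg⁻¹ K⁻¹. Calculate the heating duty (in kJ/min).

Q = ṁ·Cp·ΔT = 3871 × 14.3 × (241 − 95.8) = 8.0376e+06 kJ/h
Converting: 8.0376e+06 / 3600 s = 2232.7 kW
Heating duty = 133960 kJ/min

Q = 134000 kJ/min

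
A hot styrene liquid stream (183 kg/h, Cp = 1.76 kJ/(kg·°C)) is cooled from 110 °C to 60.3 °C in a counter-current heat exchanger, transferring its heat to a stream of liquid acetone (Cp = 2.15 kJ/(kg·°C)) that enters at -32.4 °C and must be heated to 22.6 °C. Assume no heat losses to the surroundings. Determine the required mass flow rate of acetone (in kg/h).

ṁ_c = 135 kg/h

Heat released by hot stream: Q = 183 × 1.76 × (110 − 60.3) = 16007 kJ/h
Energy balance on cold side (adiabatic exchanger): Q = ṁ_c·Cp_c·(T_c,out − T_c,in)
ṁ_c = 16007 / [2.15 × (22.6 − -32.4)] = 135.37 kg/h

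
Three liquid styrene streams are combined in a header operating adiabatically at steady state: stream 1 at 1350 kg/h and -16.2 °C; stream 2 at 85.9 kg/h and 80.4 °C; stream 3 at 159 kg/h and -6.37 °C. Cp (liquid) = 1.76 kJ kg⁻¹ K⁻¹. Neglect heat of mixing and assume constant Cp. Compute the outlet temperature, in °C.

T_out = -10.0 °C

Adiabatic, steady state ⇒ Σ ṁᵢCp,ᵢ(T_out − Tᵢ) = 0
T_out = Σ ṁᵢCp,ᵢTᵢ / Σ ṁᵢCp,ᵢ
      = -28119 / 2807 = -10.017 °C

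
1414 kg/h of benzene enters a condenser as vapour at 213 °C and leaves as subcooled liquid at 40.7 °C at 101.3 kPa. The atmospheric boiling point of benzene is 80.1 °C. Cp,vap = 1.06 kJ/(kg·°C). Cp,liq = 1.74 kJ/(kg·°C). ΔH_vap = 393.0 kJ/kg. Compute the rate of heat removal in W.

Q_c = 237000 W

vapour 213→80.1 °C: -140.87 kJ/kg
condensation at 80.1 °C: -393 kJ/kg
liquid 80.1→40.7 °C: -68.556 kJ/kg
Δh = -140.87 + -393 + -68.556 = -602.43 kJ/kg
Q = ṁ·Δh = 1414 kg/h × -602.43 kJ/kg = -851840 kJ/h
|Q| = 236.62 kW = 236620 W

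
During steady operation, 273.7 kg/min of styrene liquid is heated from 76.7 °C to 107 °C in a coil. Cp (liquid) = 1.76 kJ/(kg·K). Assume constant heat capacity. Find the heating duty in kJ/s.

Q = 243 kJ/s

Q = ṁ·Cp·ΔT = 273.7 × 1.76 × (107 − 76.7) = 14596 kJ/min
Converting: 14596 / 60 s = 243.26 kW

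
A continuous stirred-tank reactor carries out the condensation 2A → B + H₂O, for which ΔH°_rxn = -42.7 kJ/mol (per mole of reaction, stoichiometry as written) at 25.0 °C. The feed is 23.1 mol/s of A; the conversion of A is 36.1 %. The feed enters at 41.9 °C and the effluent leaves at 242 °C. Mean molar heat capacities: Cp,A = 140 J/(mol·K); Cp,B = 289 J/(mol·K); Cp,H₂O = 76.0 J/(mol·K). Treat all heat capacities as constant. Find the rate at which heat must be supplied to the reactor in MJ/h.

Extent of reaction ξ = 0.361 × 23.1 / 2 = 4.1696 mol/s
Reaction term: ξ·ΔH°_rxn = 4.1696 × -42.7 = -178.04 kJ/s
Sensible, feed 41.9→25 °C: -54.655 kJ/s
Outlet flows (mol/s): A 14.761, B 4.1696, H₂O 4.1696
Sensible, products 25→242 °C: 778.69 kJ/s
Q = ΔH = 545.99 kJ/s = 545.99 kW
Heat supplied = 1965.6 MJ/h

Q_in = 1970 MJ/h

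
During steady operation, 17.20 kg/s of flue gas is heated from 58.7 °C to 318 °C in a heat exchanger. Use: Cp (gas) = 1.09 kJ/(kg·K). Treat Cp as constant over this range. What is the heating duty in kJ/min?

Q = 292000 kJ/min

Q = ṁ·Cp·ΔT = 17.20 × 1.09 × (318 − 58.7) = 4861.4 kJ/s
Heating duty = 291680 kJ/min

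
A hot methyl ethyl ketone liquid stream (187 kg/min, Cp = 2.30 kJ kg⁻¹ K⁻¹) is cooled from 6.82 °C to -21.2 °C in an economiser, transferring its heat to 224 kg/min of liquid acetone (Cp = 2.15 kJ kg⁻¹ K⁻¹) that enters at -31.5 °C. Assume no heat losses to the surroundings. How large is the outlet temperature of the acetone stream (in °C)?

T_c,out = -6.48 °C

Heat released by hot stream: Q = 187 × 2.30 × (6.82 − -21.2) = 12051 kJ/min
Energy balance on cold side (adiabatic exchanger): Q = ṁ_c·Cp_c·(T_c,out − T_c,in)
T_c,out = -31.5 + 12051/(224 × 2.15) = -6.4763 °C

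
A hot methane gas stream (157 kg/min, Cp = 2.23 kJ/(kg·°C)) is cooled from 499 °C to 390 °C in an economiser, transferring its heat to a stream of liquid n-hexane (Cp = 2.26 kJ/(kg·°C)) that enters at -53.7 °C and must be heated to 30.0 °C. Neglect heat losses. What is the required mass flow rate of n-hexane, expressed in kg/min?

Heat released by hot stream: Q = 157 × 2.23 × (499 − 390) = 38162 kJ/min
Energy balance on cold side (adiabatic exchanger): Q = ṁ_c·Cp_c·(T_c,out − T_c,in)
ṁ_c = 38162 / [2.26 × (30.0 − -53.7)] = 201.74 kg/min

ṁ_c = 202 kg/min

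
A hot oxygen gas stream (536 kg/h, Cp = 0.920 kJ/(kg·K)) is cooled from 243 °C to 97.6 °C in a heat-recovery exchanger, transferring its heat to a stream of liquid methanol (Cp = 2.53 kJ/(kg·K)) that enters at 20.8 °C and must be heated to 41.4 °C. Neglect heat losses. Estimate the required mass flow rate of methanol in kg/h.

ṁ_c = 1380 kg/h

Heat released by hot stream: Q = 536 × 0.920 × (243 − 97.6) = 71700 kJ/h
Energy balance on cold side (adiabatic exchanger): Q = ṁ_c·Cp_c·(T_c,out − T_c,in)
ṁ_c = 71700 / [2.53 × (41.4 − 20.8)] = 1375.7 kg/h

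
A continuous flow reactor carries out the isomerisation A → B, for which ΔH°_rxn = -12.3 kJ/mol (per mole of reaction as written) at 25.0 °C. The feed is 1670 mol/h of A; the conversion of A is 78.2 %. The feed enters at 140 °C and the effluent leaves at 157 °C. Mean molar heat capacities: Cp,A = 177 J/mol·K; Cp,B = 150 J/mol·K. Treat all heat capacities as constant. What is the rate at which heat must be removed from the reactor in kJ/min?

Extent of reaction ξ = 0.782 × 1670 = 1305.9 mol/h
Reaction term: ξ·ΔH°_rxn = 1305.9 × -12.3 = -16063 kJ/h
Sensible, feed 140→25 °C: -33993 kJ/h
Outlet flows (mol/h): A 364.06, B 1305.9
Sensible, products 25→157 °C: 34364 kJ/h
Q = ΔH = -15692 kJ/h = -4.359 kW
Heat removed = 261.54 kJ/min

Q_out = 262 kJ/min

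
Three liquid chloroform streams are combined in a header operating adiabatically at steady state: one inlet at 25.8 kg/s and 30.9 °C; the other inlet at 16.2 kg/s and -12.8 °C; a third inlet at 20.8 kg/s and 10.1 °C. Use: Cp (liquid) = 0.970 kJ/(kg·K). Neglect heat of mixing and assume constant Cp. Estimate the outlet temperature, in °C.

Energy balance with Q = 0: Σ ṁᵢCp,ᵢ(T_out − Tᵢ) = 0
T_out = Σ ṁᵢCp,ᵢTᵢ / Σ ṁᵢCp,ᵢ
      = 775.94 / 60.916 = 12.738 °C

T_out = 12.7 °C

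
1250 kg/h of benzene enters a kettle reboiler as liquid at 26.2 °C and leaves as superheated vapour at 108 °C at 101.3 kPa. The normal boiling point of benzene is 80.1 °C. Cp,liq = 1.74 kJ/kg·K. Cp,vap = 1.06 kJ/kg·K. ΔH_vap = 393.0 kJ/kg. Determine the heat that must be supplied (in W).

liquid 26.2→80.1 °C: 93.786 kJ/kg
vaporisation at 80.1 °C: 393 kJ/kg
vapour 80.1→108 °C: 29.574 kJ/kg
Δh = 93.786 + 393 + 29.574 = 516.36 kJ/kg
Q = ṁ·Δh = 1250 kg/h × 516.36 kJ/kg = 645450 kJ/h
|Q| = 179.29 kW = 179290 W

Q = 179000 W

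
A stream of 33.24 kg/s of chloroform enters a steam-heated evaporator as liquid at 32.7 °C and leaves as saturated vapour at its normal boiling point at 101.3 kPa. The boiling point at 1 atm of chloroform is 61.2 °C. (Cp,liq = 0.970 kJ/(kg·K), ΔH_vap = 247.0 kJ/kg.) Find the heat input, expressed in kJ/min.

liquid 32.7→61.2 °C: 27.645 kJ/kg
vaporisation at 61.2 °C: 247 kJ/kg
Δh = 27.645 + 247 = 274.64 kJ/kg
Q = ṁ·Δh = 33.24 kg/s × 274.64 kJ/kg = 9129.2 kJ/s
|Q| = 9129.2 kW = 547750 kJ/min

Q = 548000 kJ/min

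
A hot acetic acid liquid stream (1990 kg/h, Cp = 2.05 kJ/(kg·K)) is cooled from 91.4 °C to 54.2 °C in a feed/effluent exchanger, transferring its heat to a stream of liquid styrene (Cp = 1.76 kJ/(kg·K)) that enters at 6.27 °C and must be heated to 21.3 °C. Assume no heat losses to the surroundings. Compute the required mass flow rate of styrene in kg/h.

Heat released by hot stream: Q = 1990 × 2.05 × (91.4 − 54.2) = 151760 kJ/h
Energy balance on cold side (adiabatic exchanger): Q = ṁ_c·Cp_c·(T_c,out − T_c,in)
ṁ_c = 151760 / [1.76 × (21.3 − 6.27)] = 5736.9 kg/h

ṁ_c = 5740 kg/h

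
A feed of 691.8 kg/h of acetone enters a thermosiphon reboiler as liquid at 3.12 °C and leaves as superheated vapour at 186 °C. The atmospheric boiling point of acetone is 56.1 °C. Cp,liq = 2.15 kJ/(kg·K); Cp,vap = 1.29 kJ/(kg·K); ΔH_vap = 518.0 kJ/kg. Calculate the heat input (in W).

Q = 154000 W

liquid 3.12→56.1 °C: 113.91 kJ/kg
vaporisation at 56.1 °C: 518 kJ/kg
vapour 56.1→186 °C: 167.57 kJ/kg
Δh = 113.91 + 518 + 167.57 = 799.48 kJ/kg
Q = ṁ·Δh = 691.8 kg/h × 799.48 kJ/kg = 553080 kJ/h
|Q| = 153.63 kW = 153630 W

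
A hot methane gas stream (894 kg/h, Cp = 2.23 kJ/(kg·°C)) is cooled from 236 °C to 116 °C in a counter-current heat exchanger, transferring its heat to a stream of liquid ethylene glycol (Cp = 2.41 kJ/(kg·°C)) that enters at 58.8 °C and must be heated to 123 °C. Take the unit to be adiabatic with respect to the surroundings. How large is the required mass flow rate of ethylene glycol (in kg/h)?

ṁ_c = 1550 kg/h

Heat released by hot stream: Q = 894 × 2.23 × (236 − 116) = 239230 kJ/h
Energy balance on cold side (adiabatic exchanger): Q = ṁ_c·Cp_c·(T_c,out − T_c,in)
ṁ_c = 239230 / [2.41 × (123 − 58.8)] = 1546.2 kg/h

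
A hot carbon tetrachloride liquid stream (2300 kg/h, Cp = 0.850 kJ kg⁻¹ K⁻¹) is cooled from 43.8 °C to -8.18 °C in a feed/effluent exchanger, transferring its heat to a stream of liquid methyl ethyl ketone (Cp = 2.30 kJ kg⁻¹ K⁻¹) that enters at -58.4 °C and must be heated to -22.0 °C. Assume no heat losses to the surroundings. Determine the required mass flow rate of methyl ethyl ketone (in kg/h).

Heat released by hot stream: Q = 2300 × 0.850 × (43.8 − -8.18) = 101620 kJ/h
Energy balance on cold side (adiabatic exchanger): Q = ṁ_c·Cp_c·(T_c,out − T_c,in)
ṁ_c = 101620 / [2.30 × (-22.0 − -58.4)] = 1213.8 kg/h

ṁ_c = 1210 kg/h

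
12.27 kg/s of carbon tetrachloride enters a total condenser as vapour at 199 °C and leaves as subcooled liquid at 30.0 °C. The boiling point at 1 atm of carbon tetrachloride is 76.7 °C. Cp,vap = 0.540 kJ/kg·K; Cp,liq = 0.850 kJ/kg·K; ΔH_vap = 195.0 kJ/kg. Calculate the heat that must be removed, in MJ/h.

vapour 199→76.7 °C: -66.042 kJ/kg
condensation at 76.7 °C: -195 kJ/kg
liquid 76.7→30.0 °C: -39.695 kJ/kg
Δh = -66.042 + -195 + -39.695 = -300.74 kJ/kg
Q = ṁ·Δh = 12.27 kg/s × -300.74 kJ/kg = -3690 kJ/s
|Q| = 3690 kW = 13284 MJ/h

Q_c = 13300 MJ/h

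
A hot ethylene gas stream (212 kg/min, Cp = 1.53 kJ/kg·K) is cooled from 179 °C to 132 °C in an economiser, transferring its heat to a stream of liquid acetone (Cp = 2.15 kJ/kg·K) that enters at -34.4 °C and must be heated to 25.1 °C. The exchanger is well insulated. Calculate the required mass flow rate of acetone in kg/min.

ṁ_c = 119 kg/min

Heat released by hot stream: Q = 212 × 1.53 × (179 − 132) = 15245 kJ/min
Energy balance on cold side (adiabatic exchanger): Q = ṁ_c·Cp_c·(T_c,out − T_c,in)
ṁ_c = 15245 / [2.15 × (25.1 − -34.4)] = 119.17 kg/min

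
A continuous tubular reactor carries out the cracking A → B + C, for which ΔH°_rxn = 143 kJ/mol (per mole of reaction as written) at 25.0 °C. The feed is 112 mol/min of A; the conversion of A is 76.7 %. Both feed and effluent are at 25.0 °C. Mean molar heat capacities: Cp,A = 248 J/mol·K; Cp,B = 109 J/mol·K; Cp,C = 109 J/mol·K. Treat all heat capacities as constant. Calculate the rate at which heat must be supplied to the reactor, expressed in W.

Extent of reaction ξ = 0.767 × 112 = 85.904 mol/min
Reaction term: ξ·ΔH°_rxn = 85.904 × 143 = 12284 kJ/min
Q = ΔH = 12284 kJ/min = 204.74 kW
Heat supplied = 204740 W

Q_in = 205000 W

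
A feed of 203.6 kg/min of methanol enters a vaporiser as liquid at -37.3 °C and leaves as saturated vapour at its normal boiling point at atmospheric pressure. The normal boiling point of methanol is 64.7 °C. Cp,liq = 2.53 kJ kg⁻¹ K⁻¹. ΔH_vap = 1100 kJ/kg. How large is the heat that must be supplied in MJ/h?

Q = 16600 MJ/h

liquid -37.3→64.7 °C: 258.06 kJ/kg
vaporisation at 64.7 °C: 1100 kJ/kg
Δh = 258.06 + 1100 = 1358.1 kJ/kg
Q = ṁ·Δh = 203.6 kg/min × 1358.1 kJ/kg = 276500 kJ/min
|Q| = 4608.4 kW = 16590 MJ/h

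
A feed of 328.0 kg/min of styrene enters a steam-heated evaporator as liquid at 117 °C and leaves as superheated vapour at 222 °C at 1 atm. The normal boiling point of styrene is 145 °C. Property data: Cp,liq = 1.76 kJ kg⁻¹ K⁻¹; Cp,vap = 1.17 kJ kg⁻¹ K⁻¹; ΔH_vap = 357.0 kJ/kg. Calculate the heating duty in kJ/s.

Q = 2710 kJ/s

liquid 117→145 °C: 49.28 kJ/kg
vaporisation at 145 °C: 357 kJ/kg
vapour 145→222 °C: 90.09 kJ/kg
Δh = 49.28 + 357 + 90.09 = 496.37 kJ/kg
Q = ṁ·Δh = 328.0 kg/min × 496.37 kJ/kg = 162810 kJ/min
|Q| = 2713.5 kW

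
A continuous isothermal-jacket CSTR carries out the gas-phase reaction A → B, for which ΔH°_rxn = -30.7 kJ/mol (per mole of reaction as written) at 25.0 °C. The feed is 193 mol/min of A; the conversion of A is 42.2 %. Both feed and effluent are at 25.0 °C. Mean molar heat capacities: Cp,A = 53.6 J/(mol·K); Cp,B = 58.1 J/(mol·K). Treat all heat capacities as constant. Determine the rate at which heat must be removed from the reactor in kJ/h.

Q_out = 150000 kJ/h

Extent of reaction ξ = 0.422 × 193 = 81.446 mol/min
Reaction term: ξ·ΔH°_rxn = 81.446 × -30.7 = -2500.4 kJ/min
Q = ΔH = -2500.4 kJ/min = -41.673 kW
Heat removed = 150020 kJ/h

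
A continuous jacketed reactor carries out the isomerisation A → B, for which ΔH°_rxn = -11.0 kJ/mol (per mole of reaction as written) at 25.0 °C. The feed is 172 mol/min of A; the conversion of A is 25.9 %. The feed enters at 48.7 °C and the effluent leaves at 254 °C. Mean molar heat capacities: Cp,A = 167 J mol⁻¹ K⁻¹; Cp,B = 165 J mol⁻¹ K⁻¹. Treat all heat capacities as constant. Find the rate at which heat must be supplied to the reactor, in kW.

Extent of reaction ξ = 0.259 × 172 = 44.548 mol/min
Reaction term: ξ·ΔH°_rxn = 44.548 × -11.0 = -490.03 kJ/min
Sensible, feed 48.7→25 °C: -680.76 kJ/min
Outlet flows (mol/min): A 127.45, B 44.548
Sensible, products 25→254 °C: 6557.4 kJ/min
Q = ΔH = 5386.6 kJ/min = 89.777 kW
Heat supplied = 89.777 kW

Q_in = 89.8 kW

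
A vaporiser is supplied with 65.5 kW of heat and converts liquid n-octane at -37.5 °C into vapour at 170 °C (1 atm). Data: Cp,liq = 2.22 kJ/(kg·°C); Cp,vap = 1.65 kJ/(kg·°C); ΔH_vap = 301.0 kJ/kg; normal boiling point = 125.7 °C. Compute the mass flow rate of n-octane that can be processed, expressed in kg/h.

Δh = 2.22×(125.7−-37.5) + 301.0 + 1.65×(170−125.7) = 736.4 kJ/kg
Q = 65.5 kW = 65.5 kJ/s = 235800 kJ/h
ṁ = Q/Δh = 235800 / 736.4 = 320.21 kg/h

ṁ = 320 kg/h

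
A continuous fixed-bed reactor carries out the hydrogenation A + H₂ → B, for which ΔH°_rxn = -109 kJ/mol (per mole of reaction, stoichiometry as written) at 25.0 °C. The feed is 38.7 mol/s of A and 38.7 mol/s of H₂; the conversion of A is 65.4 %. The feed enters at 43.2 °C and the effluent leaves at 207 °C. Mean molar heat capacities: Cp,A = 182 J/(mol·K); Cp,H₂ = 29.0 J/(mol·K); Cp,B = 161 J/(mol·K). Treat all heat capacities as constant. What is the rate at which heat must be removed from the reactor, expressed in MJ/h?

Q_out = 5950 MJ/h

Extent of reaction ξ = 0.654 × 38.7 = 25.31 mol/s
Reaction term: ξ·ΔH°_rxn = 25.31 × -109 = -2758.8 kJ/s
Sensible, feed 43.2→25 °C: -148.62 kJ/s
Outlet flows (mol/s): A 13.39, H₂ 13.39, B 25.31
Sensible, products 25→207 °C: 1255.8 kJ/s
Q = ΔH = -1651.5 kJ/s = -1651.5 kW
Heat removed = 5945.6 MJ/h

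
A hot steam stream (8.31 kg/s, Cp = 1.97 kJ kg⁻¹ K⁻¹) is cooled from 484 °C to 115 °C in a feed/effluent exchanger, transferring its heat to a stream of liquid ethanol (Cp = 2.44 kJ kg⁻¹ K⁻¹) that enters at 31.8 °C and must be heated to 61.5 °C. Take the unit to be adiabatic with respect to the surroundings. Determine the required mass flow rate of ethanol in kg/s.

Heat released by hot stream: Q = 8.31 × 1.97 × (484 − 115) = 6040.8 kJ/s
Energy balance on cold side (adiabatic exchanger): Q = ṁ_c·Cp_c·(T_c,out − T_c,in)
ṁ_c = 6040.8 / [2.44 × (61.5 − 31.8)] = 83.358 kg/s

ṁ_c = 83.4 kg/s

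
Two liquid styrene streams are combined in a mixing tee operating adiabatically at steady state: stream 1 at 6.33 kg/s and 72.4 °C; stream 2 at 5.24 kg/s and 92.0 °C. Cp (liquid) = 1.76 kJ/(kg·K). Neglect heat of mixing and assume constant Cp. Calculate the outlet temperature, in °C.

T_out = 81.3 °C

Energy balance with Q = 0: Σ ṁᵢCp,ᵢ(T_out − Tᵢ) = 0
T_out = Σ ṁᵢCp,ᵢTᵢ / Σ ṁᵢCp,ᵢ
      = 1655.1 / 20.363 = 81.277 °C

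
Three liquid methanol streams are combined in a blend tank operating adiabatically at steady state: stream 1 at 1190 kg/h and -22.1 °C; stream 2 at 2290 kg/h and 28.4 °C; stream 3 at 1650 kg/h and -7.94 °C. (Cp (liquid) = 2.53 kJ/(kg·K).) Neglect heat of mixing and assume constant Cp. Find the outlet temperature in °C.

T_out = 5.00 °C

No heat crosses the boundary, so H_out = H_in.
T_out = Σ ṁᵢCp,ᵢTᵢ / Σ ṁᵢCp,ᵢ
      = 64859 / 12979 = 4.9973 °C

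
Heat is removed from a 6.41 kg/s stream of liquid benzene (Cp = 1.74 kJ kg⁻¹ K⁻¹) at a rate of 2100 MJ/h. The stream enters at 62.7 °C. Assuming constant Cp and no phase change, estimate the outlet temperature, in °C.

Q = 2100 MJ/h = 583.33 kJ/s
ΔT = Q/(ṁ·Cp) = 583.33/(6.41×1.74) = 52.301 K
T_out = 62.7 − 52.301 = 10.399 °C

T_out = 10.4 °C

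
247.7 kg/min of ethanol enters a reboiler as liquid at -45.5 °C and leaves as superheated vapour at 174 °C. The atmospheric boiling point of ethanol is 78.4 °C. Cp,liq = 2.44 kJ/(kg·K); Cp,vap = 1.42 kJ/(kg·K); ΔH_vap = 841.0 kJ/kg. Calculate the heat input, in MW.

liquid -45.5→78.4 °C: 302.32 kJ/kg
vaporisation at 78.4 °C: 841 kJ/kg
vapour 78.4→174 °C: 135.75 kJ/kg
Δh = 302.32 + 841 + 135.75 = 1279.1 kJ/kg
Q = ṁ·Δh = 247.7 kg/min × 1279.1 kJ/kg = 316830 kJ/min
|Q| = 5280.4 kW = 5.2804 MW

Q = 5.28 MW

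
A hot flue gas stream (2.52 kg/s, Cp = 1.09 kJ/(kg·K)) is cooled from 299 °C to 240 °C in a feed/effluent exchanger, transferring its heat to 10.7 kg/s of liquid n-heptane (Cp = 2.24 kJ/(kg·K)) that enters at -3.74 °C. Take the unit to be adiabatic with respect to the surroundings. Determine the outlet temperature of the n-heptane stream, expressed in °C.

Heat released by hot stream: Q = 2.52 × 1.09 × (299 − 240) = 162.06 kJ/s
Energy balance on cold side (adiabatic exchanger): Q = ṁ_c·Cp_c·(T_c,out − T_c,in)
T_c,out = -3.74 + 162.06/(10.7 × 2.24) = 3.0216 °C

T_c,out = 3.02 °C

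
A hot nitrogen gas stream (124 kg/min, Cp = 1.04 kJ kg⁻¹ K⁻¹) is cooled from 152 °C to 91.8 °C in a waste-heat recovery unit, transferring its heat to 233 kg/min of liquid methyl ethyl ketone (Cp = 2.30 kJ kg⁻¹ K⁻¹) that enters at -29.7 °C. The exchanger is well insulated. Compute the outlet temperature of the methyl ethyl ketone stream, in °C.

Heat released by hot stream: Q = 124 × 1.04 × (152 − 91.8) = 7763.4 kJ/min
Energy balance on cold side (adiabatic exchanger): Q = ṁ_c·Cp_c·(T_c,out − T_c,in)
T_c,out = -29.7 + 7763.4/(233 × 2.30) = -15.213 °C

T_c,out = -15.2 °C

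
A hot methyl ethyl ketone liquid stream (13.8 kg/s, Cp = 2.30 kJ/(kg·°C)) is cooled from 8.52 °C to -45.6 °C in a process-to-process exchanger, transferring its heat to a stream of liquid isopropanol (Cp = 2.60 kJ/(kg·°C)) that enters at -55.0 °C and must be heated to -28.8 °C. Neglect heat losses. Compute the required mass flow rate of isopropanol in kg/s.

ṁ_c = 25.2 kg/s

Heat released by hot stream: Q = 13.8 × 2.30 × (8.52 − -45.6) = 1717.8 kJ/s
Energy balance on cold side (adiabatic exchanger): Q = ṁ_c·Cp_c·(T_c,out − T_c,in)
ṁ_c = 1717.8 / [2.60 × (-28.8 − -55.0)] = 25.217 kg/s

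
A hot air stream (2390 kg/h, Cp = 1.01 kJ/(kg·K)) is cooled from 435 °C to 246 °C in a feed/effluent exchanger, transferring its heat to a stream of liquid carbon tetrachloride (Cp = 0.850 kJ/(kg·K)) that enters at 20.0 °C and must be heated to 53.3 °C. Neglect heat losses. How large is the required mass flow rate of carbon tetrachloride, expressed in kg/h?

ṁ_c = 16100 kg/h

Heat released by hot stream: Q = 2390 × 1.01 × (435 − 246) = 456230 kJ/h
Energy balance on cold side (adiabatic exchanger): Q = ṁ_c·Cp_c·(T_c,out − T_c,in)
ṁ_c = 456230 / [0.850 × (53.3 − 20.0)] = 16118 kg/h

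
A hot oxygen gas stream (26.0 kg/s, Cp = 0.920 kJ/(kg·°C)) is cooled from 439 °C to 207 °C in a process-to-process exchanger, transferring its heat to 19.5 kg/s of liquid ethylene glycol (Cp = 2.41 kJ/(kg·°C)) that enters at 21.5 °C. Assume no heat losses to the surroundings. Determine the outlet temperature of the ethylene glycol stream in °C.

Heat released by hot stream: Q = 26.0 × 0.920 × (439 − 207) = 5549.4 kJ/s
Energy balance on cold side (adiabatic exchanger): Q = ṁ_c·Cp_c·(T_c,out − T_c,in)
T_c,out = 21.5 + 5549.4/(19.5 × 2.41) = 139.59 °C

T_c,out = 140 °C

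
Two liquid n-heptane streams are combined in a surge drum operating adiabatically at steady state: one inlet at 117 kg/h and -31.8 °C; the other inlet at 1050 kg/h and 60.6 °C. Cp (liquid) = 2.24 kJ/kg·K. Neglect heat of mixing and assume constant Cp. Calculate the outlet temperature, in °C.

Adiabatic, steady state ⇒ Σ ṁᵢCp,ᵢ(T_out − Tᵢ) = 0
Σ ṁᵢCp,ᵢTᵢ = 117×2.24×-31.8 + 1050×2.24×60.6 = 134200
Σ ṁᵢCp,ᵢ = 117×2.24 + 1050×2.24 = 2614.1
T_out = 134200 / 2614.1 = 51.336 °C

T_out = 51.3 °C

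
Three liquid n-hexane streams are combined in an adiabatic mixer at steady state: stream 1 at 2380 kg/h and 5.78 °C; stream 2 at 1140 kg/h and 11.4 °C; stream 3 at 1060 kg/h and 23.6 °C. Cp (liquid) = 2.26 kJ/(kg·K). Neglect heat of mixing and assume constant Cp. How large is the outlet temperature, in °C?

T_out = 11.3 °C

Adiabatic, steady state ⇒ Σ ṁᵢCp,ᵢ(T_out − Tᵢ) = 0
Σ ṁᵢCp,ᵢTᵢ = 2380×2.26×5.78 + 1140×2.26×11.4 + 1060×2.26×23.6 = 117000
Σ ṁᵢCp,ᵢ = 2380×2.26 + 1140×2.26 + 1060×2.26 = 10351
T_out = 117000 / 10351 = 11.303 °C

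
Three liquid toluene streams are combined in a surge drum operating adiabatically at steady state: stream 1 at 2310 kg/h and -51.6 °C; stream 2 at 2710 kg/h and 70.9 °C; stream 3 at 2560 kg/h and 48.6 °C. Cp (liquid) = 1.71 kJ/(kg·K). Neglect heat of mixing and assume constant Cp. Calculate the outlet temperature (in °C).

No heat crosses the boundary, so H_out = H_in.
Σ ṁᵢCp,ᵢTᵢ = 2310×1.71×-51.6 + 2710×1.71×70.9 + 2560×1.71×48.6 = 337480
Σ ṁᵢCp,ᵢ = 2310×1.71 + 2710×1.71 + 2560×1.71 = 12962
T_out = 337480 / 12962 = 26.037 °C

T_out = 26.0 °C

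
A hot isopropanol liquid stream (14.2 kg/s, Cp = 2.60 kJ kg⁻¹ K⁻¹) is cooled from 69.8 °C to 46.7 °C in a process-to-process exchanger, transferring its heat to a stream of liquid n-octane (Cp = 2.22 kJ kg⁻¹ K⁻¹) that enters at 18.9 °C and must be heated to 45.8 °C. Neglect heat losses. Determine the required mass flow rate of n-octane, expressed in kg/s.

Heat released by hot stream: Q = 14.2 × 2.60 × (69.8 − 46.7) = 852.85 kJ/s
Energy balance on cold side (adiabatic exchanger): Q = ṁ_c·Cp_c·(T_c,out − T_c,in)
ṁ_c = 852.85 / [2.22 × (45.8 − 18.9)] = 14.281 kg/s

ṁ_c = 14.3 kg/s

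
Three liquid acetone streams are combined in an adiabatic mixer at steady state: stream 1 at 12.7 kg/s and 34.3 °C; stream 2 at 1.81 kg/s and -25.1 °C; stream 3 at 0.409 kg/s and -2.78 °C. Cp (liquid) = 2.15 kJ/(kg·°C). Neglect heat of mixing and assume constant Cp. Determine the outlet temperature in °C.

T_out = 26.1 °C

No heat crosses the boundary, so H_out = H_in.
Σ ṁᵢCp,ᵢTᵢ = 12.7×2.15×34.3 + 1.81×2.15×-25.1 + 0.409×2.15×-2.78 = 836.44
Σ ṁᵢCp,ᵢ = 12.7×2.15 + 1.81×2.15 + 0.409×2.15 = 32.076
T_out = 836.44 / 32.076 = 26.077 °C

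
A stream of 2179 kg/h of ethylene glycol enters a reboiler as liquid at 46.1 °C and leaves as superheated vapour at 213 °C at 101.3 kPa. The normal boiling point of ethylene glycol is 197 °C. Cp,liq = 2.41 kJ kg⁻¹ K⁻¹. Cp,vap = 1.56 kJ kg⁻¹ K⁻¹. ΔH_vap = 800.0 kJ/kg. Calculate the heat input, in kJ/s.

liquid 46.1→197 °C: 363.67 kJ/kg
vaporisation at 197 °C: 800 kJ/kg
vapour 197→213 °C: 24.96 kJ/kg
Δh = 363.67 + 800 + 24.96 = 1188.6 kJ/kg
Q = ṁ·Δh = 2179 kg/h × 1188.6 kJ/kg = 2.59e+06 kJ/h
|Q| = 719.45 kW

Q = 719 kJ/s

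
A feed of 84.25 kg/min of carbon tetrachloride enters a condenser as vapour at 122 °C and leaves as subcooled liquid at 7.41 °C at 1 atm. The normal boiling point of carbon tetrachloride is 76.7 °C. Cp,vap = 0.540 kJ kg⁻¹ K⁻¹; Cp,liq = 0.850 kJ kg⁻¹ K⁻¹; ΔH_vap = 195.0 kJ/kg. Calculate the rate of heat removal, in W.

vapour 122→76.7 °C: -24.462 kJ/kg
condensation at 76.7 °C: -195 kJ/kg
liquid 76.7→7.41 °C: -58.897 kJ/kg
Δh = -24.462 + -195 + -58.897 = -278.36 kJ/kg
Q = ṁ·Δh = 84.25 kg/min × -278.36 kJ/kg = -23452 kJ/min
|Q| = 390.86 kW = 390860 W

Q_c = 391000 W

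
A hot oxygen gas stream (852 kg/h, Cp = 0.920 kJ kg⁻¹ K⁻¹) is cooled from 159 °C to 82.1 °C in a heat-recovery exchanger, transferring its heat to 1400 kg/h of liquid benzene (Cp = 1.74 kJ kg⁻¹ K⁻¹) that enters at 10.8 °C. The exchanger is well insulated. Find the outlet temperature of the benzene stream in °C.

Heat released by hot stream: Q = 852 × 0.920 × (159 − 82.1) = 60277 kJ/h
Energy balance on cold side (adiabatic exchanger): Q = ṁ_c·Cp_c·(T_c,out − T_c,in)
T_c,out = 10.8 + 60277/(1400 × 1.74) = 35.544 °C

T_c,out = 35.5 °C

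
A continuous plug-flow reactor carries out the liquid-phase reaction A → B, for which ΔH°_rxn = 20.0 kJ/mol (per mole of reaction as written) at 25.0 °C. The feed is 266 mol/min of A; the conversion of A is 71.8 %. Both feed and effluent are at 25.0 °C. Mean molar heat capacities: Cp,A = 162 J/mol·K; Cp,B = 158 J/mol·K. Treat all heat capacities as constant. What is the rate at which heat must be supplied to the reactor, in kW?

Extent of reaction ξ = 0.718 × 266 = 190.99 mol/min
Reaction term: ξ·ΔH°_rxn = 190.99 × 20.0 = 3819.8 kJ/min
Q = ΔH = 3819.8 kJ/min = 63.663 kW
Heat supplied = 63.663 kW

Q_in = 63.7 kW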